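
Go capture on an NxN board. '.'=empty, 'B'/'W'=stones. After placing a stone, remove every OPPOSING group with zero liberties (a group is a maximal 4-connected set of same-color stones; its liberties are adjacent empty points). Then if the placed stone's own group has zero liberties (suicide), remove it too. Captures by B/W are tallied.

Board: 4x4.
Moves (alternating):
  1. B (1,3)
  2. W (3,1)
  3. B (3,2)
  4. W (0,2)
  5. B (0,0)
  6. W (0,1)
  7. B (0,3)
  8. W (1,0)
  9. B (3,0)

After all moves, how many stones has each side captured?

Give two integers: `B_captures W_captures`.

Move 1: B@(1,3) -> caps B=0 W=0
Move 2: W@(3,1) -> caps B=0 W=0
Move 3: B@(3,2) -> caps B=0 W=0
Move 4: W@(0,2) -> caps B=0 W=0
Move 5: B@(0,0) -> caps B=0 W=0
Move 6: W@(0,1) -> caps B=0 W=0
Move 7: B@(0,3) -> caps B=0 W=0
Move 8: W@(1,0) -> caps B=0 W=1
Move 9: B@(3,0) -> caps B=0 W=1

Answer: 0 1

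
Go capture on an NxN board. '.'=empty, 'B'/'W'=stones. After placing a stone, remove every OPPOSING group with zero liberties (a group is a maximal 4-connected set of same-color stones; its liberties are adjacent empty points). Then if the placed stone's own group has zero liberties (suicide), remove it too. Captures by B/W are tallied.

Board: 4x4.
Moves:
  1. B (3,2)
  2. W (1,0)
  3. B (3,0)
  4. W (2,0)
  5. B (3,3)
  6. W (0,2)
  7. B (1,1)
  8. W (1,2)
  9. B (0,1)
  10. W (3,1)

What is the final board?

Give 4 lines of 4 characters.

Move 1: B@(3,2) -> caps B=0 W=0
Move 2: W@(1,0) -> caps B=0 W=0
Move 3: B@(3,0) -> caps B=0 W=0
Move 4: W@(2,0) -> caps B=0 W=0
Move 5: B@(3,3) -> caps B=0 W=0
Move 6: W@(0,2) -> caps B=0 W=0
Move 7: B@(1,1) -> caps B=0 W=0
Move 8: W@(1,2) -> caps B=0 W=0
Move 9: B@(0,1) -> caps B=0 W=0
Move 10: W@(3,1) -> caps B=0 W=1

Answer: .BW.
WBW.
W...
.WBB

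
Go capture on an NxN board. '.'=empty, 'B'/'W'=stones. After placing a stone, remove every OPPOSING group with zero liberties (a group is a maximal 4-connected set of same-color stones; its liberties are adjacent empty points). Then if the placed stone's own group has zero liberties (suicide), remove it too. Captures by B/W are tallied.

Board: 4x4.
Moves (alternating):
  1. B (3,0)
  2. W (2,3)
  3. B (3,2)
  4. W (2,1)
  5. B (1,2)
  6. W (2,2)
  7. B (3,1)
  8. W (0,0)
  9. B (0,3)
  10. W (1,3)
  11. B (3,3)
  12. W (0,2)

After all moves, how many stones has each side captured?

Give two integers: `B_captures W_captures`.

Move 1: B@(3,0) -> caps B=0 W=0
Move 2: W@(2,3) -> caps B=0 W=0
Move 3: B@(3,2) -> caps B=0 W=0
Move 4: W@(2,1) -> caps B=0 W=0
Move 5: B@(1,2) -> caps B=0 W=0
Move 6: W@(2,2) -> caps B=0 W=0
Move 7: B@(3,1) -> caps B=0 W=0
Move 8: W@(0,0) -> caps B=0 W=0
Move 9: B@(0,3) -> caps B=0 W=0
Move 10: W@(1,3) -> caps B=0 W=0
Move 11: B@(3,3) -> caps B=0 W=0
Move 12: W@(0,2) -> caps B=0 W=1

Answer: 0 1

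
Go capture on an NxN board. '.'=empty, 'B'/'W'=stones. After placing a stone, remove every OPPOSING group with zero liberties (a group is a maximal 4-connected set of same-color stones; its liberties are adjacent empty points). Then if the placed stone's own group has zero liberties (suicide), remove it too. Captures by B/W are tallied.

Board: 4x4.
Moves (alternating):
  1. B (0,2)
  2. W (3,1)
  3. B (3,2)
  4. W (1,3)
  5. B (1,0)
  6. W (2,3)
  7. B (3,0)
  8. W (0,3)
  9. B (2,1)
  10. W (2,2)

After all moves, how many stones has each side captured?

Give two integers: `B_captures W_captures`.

Answer: 1 0

Derivation:
Move 1: B@(0,2) -> caps B=0 W=0
Move 2: W@(3,1) -> caps B=0 W=0
Move 3: B@(3,2) -> caps B=0 W=0
Move 4: W@(1,3) -> caps B=0 W=0
Move 5: B@(1,0) -> caps B=0 W=0
Move 6: W@(2,3) -> caps B=0 W=0
Move 7: B@(3,0) -> caps B=0 W=0
Move 8: W@(0,3) -> caps B=0 W=0
Move 9: B@(2,1) -> caps B=1 W=0
Move 10: W@(2,2) -> caps B=1 W=0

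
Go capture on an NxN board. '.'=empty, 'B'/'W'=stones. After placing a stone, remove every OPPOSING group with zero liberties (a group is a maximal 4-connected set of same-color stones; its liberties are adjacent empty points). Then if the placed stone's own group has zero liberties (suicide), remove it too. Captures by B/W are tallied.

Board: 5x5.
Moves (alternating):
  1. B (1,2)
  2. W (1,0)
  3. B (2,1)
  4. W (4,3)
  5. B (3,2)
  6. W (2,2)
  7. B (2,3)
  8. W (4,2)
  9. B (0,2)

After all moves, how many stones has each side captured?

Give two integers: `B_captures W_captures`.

Answer: 1 0

Derivation:
Move 1: B@(1,2) -> caps B=0 W=0
Move 2: W@(1,0) -> caps B=0 W=0
Move 3: B@(2,1) -> caps B=0 W=0
Move 4: W@(4,3) -> caps B=0 W=0
Move 5: B@(3,2) -> caps B=0 W=0
Move 6: W@(2,2) -> caps B=0 W=0
Move 7: B@(2,3) -> caps B=1 W=0
Move 8: W@(4,2) -> caps B=1 W=0
Move 9: B@(0,2) -> caps B=1 W=0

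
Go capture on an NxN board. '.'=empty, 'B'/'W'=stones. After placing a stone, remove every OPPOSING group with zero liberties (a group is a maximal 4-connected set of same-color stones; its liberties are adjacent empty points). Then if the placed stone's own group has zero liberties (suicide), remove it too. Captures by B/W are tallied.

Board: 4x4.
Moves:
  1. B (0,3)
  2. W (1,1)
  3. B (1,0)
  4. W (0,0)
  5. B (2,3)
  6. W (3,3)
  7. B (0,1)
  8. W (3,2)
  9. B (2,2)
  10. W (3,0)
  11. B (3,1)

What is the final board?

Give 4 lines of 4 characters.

Move 1: B@(0,3) -> caps B=0 W=0
Move 2: W@(1,1) -> caps B=0 W=0
Move 3: B@(1,0) -> caps B=0 W=0
Move 4: W@(0,0) -> caps B=0 W=0
Move 5: B@(2,3) -> caps B=0 W=0
Move 6: W@(3,3) -> caps B=0 W=0
Move 7: B@(0,1) -> caps B=1 W=0
Move 8: W@(3,2) -> caps B=1 W=0
Move 9: B@(2,2) -> caps B=1 W=0
Move 10: W@(3,0) -> caps B=1 W=0
Move 11: B@(3,1) -> caps B=3 W=0

Answer: .B.B
BW..
..BB
WB..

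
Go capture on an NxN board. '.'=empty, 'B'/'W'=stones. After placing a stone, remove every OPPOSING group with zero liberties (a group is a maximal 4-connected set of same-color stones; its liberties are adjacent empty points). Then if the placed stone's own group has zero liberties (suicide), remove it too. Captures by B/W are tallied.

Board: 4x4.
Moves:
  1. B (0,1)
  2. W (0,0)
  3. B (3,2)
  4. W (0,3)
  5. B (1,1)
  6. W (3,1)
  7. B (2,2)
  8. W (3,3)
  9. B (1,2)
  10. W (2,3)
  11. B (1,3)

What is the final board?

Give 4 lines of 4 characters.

Answer: WB.W
.BBB
..B.
.WB.

Derivation:
Move 1: B@(0,1) -> caps B=0 W=0
Move 2: W@(0,0) -> caps B=0 W=0
Move 3: B@(3,2) -> caps B=0 W=0
Move 4: W@(0,3) -> caps B=0 W=0
Move 5: B@(1,1) -> caps B=0 W=0
Move 6: W@(3,1) -> caps B=0 W=0
Move 7: B@(2,2) -> caps B=0 W=0
Move 8: W@(3,3) -> caps B=0 W=0
Move 9: B@(1,2) -> caps B=0 W=0
Move 10: W@(2,3) -> caps B=0 W=0
Move 11: B@(1,3) -> caps B=2 W=0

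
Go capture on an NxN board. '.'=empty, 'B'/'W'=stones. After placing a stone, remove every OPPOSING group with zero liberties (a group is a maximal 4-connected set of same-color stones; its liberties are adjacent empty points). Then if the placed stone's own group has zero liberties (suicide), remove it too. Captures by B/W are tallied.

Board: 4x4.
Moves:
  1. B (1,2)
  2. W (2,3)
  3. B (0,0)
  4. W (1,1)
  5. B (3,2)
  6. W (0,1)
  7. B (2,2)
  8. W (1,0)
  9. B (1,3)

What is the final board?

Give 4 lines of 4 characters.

Answer: .W..
WWBB
..BW
..B.

Derivation:
Move 1: B@(1,2) -> caps B=0 W=0
Move 2: W@(2,3) -> caps B=0 W=0
Move 3: B@(0,0) -> caps B=0 W=0
Move 4: W@(1,1) -> caps B=0 W=0
Move 5: B@(3,2) -> caps B=0 W=0
Move 6: W@(0,1) -> caps B=0 W=0
Move 7: B@(2,2) -> caps B=0 W=0
Move 8: W@(1,0) -> caps B=0 W=1
Move 9: B@(1,3) -> caps B=0 W=1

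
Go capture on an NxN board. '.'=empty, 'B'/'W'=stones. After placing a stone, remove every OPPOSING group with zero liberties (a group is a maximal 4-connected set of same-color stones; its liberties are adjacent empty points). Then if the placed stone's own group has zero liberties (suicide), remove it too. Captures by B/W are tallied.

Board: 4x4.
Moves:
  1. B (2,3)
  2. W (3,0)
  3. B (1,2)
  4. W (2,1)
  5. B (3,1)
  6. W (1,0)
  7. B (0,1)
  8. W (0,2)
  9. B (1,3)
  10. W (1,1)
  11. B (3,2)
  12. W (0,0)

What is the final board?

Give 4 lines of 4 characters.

Answer: W.W.
WWBB
.W.B
WBB.

Derivation:
Move 1: B@(2,3) -> caps B=0 W=0
Move 2: W@(3,0) -> caps B=0 W=0
Move 3: B@(1,2) -> caps B=0 W=0
Move 4: W@(2,1) -> caps B=0 W=0
Move 5: B@(3,1) -> caps B=0 W=0
Move 6: W@(1,0) -> caps B=0 W=0
Move 7: B@(0,1) -> caps B=0 W=0
Move 8: W@(0,2) -> caps B=0 W=0
Move 9: B@(1,3) -> caps B=0 W=0
Move 10: W@(1,1) -> caps B=0 W=0
Move 11: B@(3,2) -> caps B=0 W=0
Move 12: W@(0,0) -> caps B=0 W=1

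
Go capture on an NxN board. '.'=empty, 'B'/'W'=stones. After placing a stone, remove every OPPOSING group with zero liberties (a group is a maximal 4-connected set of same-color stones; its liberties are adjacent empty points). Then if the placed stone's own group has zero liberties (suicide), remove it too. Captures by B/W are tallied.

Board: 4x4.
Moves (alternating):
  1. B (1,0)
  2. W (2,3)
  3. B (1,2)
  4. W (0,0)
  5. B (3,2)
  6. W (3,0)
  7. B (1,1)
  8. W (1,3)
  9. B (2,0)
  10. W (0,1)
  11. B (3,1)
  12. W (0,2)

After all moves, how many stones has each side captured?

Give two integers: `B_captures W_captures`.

Move 1: B@(1,0) -> caps B=0 W=0
Move 2: W@(2,3) -> caps B=0 W=0
Move 3: B@(1,2) -> caps B=0 W=0
Move 4: W@(0,0) -> caps B=0 W=0
Move 5: B@(3,2) -> caps B=0 W=0
Move 6: W@(3,0) -> caps B=0 W=0
Move 7: B@(1,1) -> caps B=0 W=0
Move 8: W@(1,3) -> caps B=0 W=0
Move 9: B@(2,0) -> caps B=0 W=0
Move 10: W@(0,1) -> caps B=0 W=0
Move 11: B@(3,1) -> caps B=1 W=0
Move 12: W@(0,2) -> caps B=1 W=0

Answer: 1 0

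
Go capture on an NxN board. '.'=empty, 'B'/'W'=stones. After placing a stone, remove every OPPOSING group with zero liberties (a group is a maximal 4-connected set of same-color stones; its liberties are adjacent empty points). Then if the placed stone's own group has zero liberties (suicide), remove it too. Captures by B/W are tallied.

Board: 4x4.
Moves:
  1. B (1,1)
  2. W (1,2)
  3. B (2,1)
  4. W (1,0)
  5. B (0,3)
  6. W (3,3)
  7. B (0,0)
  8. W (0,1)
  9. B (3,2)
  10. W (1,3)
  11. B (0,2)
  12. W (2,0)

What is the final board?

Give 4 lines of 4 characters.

Answer: .W..
WBWW
WB..
..BW

Derivation:
Move 1: B@(1,1) -> caps B=0 W=0
Move 2: W@(1,2) -> caps B=0 W=0
Move 3: B@(2,1) -> caps B=0 W=0
Move 4: W@(1,0) -> caps B=0 W=0
Move 5: B@(0,3) -> caps B=0 W=0
Move 6: W@(3,3) -> caps B=0 W=0
Move 7: B@(0,0) -> caps B=0 W=0
Move 8: W@(0,1) -> caps B=0 W=1
Move 9: B@(3,2) -> caps B=0 W=1
Move 10: W@(1,3) -> caps B=0 W=1
Move 11: B@(0,2) -> caps B=0 W=1
Move 12: W@(2,0) -> caps B=0 W=1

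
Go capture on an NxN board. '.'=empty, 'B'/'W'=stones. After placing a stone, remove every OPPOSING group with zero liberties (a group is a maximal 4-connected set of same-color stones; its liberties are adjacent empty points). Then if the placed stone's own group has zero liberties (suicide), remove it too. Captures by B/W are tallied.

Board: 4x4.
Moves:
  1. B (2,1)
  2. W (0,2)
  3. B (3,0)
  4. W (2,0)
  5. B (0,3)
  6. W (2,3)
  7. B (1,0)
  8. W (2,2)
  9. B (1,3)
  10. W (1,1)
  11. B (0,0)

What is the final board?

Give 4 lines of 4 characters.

Answer: B.WB
BW.B
.BWW
B...

Derivation:
Move 1: B@(2,1) -> caps B=0 W=0
Move 2: W@(0,2) -> caps B=0 W=0
Move 3: B@(3,0) -> caps B=0 W=0
Move 4: W@(2,0) -> caps B=0 W=0
Move 5: B@(0,3) -> caps B=0 W=0
Move 6: W@(2,3) -> caps B=0 W=0
Move 7: B@(1,0) -> caps B=1 W=0
Move 8: W@(2,2) -> caps B=1 W=0
Move 9: B@(1,3) -> caps B=1 W=0
Move 10: W@(1,1) -> caps B=1 W=0
Move 11: B@(0,0) -> caps B=1 W=0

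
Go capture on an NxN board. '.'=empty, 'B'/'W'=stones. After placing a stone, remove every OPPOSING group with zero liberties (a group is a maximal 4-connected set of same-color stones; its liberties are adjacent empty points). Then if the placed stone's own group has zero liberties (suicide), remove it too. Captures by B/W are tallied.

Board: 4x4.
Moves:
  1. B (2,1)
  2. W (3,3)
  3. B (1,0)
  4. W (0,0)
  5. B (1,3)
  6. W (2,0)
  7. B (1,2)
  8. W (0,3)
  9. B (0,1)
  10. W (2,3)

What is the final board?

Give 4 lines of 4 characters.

Answer: .B.W
B.BB
WB.W
...W

Derivation:
Move 1: B@(2,1) -> caps B=0 W=0
Move 2: W@(3,3) -> caps B=0 W=0
Move 3: B@(1,0) -> caps B=0 W=0
Move 4: W@(0,0) -> caps B=0 W=0
Move 5: B@(1,3) -> caps B=0 W=0
Move 6: W@(2,0) -> caps B=0 W=0
Move 7: B@(1,2) -> caps B=0 W=0
Move 8: W@(0,3) -> caps B=0 W=0
Move 9: B@(0,1) -> caps B=1 W=0
Move 10: W@(2,3) -> caps B=1 W=0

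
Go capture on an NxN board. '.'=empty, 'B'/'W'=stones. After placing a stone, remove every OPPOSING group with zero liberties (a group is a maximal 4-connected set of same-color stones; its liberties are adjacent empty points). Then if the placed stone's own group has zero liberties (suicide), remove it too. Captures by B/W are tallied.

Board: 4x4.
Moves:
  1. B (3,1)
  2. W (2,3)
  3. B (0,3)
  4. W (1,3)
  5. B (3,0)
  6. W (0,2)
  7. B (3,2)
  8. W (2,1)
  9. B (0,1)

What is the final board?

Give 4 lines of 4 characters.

Move 1: B@(3,1) -> caps B=0 W=0
Move 2: W@(2,3) -> caps B=0 W=0
Move 3: B@(0,3) -> caps B=0 W=0
Move 4: W@(1,3) -> caps B=0 W=0
Move 5: B@(3,0) -> caps B=0 W=0
Move 6: W@(0,2) -> caps B=0 W=1
Move 7: B@(3,2) -> caps B=0 W=1
Move 8: W@(2,1) -> caps B=0 W=1
Move 9: B@(0,1) -> caps B=0 W=1

Answer: .BW.
...W
.W.W
BBB.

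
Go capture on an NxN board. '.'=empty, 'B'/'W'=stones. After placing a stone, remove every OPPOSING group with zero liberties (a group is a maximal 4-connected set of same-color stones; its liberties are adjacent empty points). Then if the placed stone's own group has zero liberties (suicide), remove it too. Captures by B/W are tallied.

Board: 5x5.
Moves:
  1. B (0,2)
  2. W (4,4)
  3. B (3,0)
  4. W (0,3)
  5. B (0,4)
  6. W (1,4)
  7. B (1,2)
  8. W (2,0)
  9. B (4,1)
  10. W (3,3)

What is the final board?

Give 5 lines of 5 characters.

Answer: ..BW.
..B.W
W....
B..W.
.B..W

Derivation:
Move 1: B@(0,2) -> caps B=0 W=0
Move 2: W@(4,4) -> caps B=0 W=0
Move 3: B@(3,0) -> caps B=0 W=0
Move 4: W@(0,3) -> caps B=0 W=0
Move 5: B@(0,4) -> caps B=0 W=0
Move 6: W@(1,4) -> caps B=0 W=1
Move 7: B@(1,2) -> caps B=0 W=1
Move 8: W@(2,0) -> caps B=0 W=1
Move 9: B@(4,1) -> caps B=0 W=1
Move 10: W@(3,3) -> caps B=0 W=1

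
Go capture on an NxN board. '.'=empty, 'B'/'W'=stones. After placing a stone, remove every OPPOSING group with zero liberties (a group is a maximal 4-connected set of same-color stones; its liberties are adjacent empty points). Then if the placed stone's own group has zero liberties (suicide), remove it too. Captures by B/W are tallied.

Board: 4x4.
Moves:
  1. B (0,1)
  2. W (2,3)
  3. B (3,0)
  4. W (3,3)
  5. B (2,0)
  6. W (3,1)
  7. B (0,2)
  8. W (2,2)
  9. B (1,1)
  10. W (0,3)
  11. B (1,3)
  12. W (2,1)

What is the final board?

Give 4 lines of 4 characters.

Answer: .BB.
.B.B
BWWW
BW.W

Derivation:
Move 1: B@(0,1) -> caps B=0 W=0
Move 2: W@(2,3) -> caps B=0 W=0
Move 3: B@(3,0) -> caps B=0 W=0
Move 4: W@(3,3) -> caps B=0 W=0
Move 5: B@(2,0) -> caps B=0 W=0
Move 6: W@(3,1) -> caps B=0 W=0
Move 7: B@(0,2) -> caps B=0 W=0
Move 8: W@(2,2) -> caps B=0 W=0
Move 9: B@(1,1) -> caps B=0 W=0
Move 10: W@(0,3) -> caps B=0 W=0
Move 11: B@(1,3) -> caps B=1 W=0
Move 12: W@(2,1) -> caps B=1 W=0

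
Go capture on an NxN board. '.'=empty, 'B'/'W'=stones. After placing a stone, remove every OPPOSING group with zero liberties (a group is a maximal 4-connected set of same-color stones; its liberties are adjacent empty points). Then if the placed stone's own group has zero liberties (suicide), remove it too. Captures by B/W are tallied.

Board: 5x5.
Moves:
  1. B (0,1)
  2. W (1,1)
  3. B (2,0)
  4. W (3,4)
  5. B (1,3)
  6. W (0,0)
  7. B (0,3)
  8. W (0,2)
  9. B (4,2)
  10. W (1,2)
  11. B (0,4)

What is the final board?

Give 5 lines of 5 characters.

Move 1: B@(0,1) -> caps B=0 W=0
Move 2: W@(1,1) -> caps B=0 W=0
Move 3: B@(2,0) -> caps B=0 W=0
Move 4: W@(3,4) -> caps B=0 W=0
Move 5: B@(1,3) -> caps B=0 W=0
Move 6: W@(0,0) -> caps B=0 W=0
Move 7: B@(0,3) -> caps B=0 W=0
Move 8: W@(0,2) -> caps B=0 W=1
Move 9: B@(4,2) -> caps B=0 W=1
Move 10: W@(1,2) -> caps B=0 W=1
Move 11: B@(0,4) -> caps B=0 W=1

Answer: W.WBB
.WWB.
B....
....W
..B..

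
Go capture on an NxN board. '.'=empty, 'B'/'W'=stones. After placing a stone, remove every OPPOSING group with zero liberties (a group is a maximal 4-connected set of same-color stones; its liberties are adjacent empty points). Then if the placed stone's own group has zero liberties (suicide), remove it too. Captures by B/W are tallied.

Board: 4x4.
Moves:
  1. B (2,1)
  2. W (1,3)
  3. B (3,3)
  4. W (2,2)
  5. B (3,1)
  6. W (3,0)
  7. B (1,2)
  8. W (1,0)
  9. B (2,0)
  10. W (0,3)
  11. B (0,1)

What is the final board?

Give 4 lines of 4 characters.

Answer: .B.W
W.BW
BBW.
.B.B

Derivation:
Move 1: B@(2,1) -> caps B=0 W=0
Move 2: W@(1,3) -> caps B=0 W=0
Move 3: B@(3,3) -> caps B=0 W=0
Move 4: W@(2,2) -> caps B=0 W=0
Move 5: B@(3,1) -> caps B=0 W=0
Move 6: W@(3,0) -> caps B=0 W=0
Move 7: B@(1,2) -> caps B=0 W=0
Move 8: W@(1,0) -> caps B=0 W=0
Move 9: B@(2,0) -> caps B=1 W=0
Move 10: W@(0,3) -> caps B=1 W=0
Move 11: B@(0,1) -> caps B=1 W=0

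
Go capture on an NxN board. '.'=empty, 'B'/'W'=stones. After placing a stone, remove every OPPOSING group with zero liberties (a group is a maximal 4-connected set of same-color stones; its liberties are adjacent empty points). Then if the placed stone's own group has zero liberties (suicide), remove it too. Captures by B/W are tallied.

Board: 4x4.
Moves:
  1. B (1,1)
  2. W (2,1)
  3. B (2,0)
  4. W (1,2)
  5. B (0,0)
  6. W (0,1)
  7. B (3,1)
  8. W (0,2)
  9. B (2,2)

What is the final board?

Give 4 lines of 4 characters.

Answer: BWW.
.BW.
B.B.
.B..

Derivation:
Move 1: B@(1,1) -> caps B=0 W=0
Move 2: W@(2,1) -> caps B=0 W=0
Move 3: B@(2,0) -> caps B=0 W=0
Move 4: W@(1,2) -> caps B=0 W=0
Move 5: B@(0,0) -> caps B=0 W=0
Move 6: W@(0,1) -> caps B=0 W=0
Move 7: B@(3,1) -> caps B=0 W=0
Move 8: W@(0,2) -> caps B=0 W=0
Move 9: B@(2,2) -> caps B=1 W=0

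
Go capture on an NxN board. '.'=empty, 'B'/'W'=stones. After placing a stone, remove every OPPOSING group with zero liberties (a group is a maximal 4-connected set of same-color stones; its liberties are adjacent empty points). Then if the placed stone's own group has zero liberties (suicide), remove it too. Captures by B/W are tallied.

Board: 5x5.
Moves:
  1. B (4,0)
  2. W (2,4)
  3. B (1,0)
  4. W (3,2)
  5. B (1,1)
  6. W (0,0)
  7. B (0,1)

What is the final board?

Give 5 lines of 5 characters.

Answer: .B...
BB...
....W
..W..
B....

Derivation:
Move 1: B@(4,0) -> caps B=0 W=0
Move 2: W@(2,4) -> caps B=0 W=0
Move 3: B@(1,0) -> caps B=0 W=0
Move 4: W@(3,2) -> caps B=0 W=0
Move 5: B@(1,1) -> caps B=0 W=0
Move 6: W@(0,0) -> caps B=0 W=0
Move 7: B@(0,1) -> caps B=1 W=0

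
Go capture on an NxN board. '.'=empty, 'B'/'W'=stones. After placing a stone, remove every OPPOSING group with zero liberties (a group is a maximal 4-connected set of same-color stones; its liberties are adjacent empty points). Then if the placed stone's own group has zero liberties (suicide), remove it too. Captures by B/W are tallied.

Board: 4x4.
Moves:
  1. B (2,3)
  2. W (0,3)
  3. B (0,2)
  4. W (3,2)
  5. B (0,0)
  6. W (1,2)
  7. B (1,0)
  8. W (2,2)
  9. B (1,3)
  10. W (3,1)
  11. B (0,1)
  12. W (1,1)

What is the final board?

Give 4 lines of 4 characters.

Answer: BBB.
BWWB
..WB
.WW.

Derivation:
Move 1: B@(2,3) -> caps B=0 W=0
Move 2: W@(0,3) -> caps B=0 W=0
Move 3: B@(0,2) -> caps B=0 W=0
Move 4: W@(3,2) -> caps B=0 W=0
Move 5: B@(0,0) -> caps B=0 W=0
Move 6: W@(1,2) -> caps B=0 W=0
Move 7: B@(1,0) -> caps B=0 W=0
Move 8: W@(2,2) -> caps B=0 W=0
Move 9: B@(1,3) -> caps B=1 W=0
Move 10: W@(3,1) -> caps B=1 W=0
Move 11: B@(0,1) -> caps B=1 W=0
Move 12: W@(1,1) -> caps B=1 W=0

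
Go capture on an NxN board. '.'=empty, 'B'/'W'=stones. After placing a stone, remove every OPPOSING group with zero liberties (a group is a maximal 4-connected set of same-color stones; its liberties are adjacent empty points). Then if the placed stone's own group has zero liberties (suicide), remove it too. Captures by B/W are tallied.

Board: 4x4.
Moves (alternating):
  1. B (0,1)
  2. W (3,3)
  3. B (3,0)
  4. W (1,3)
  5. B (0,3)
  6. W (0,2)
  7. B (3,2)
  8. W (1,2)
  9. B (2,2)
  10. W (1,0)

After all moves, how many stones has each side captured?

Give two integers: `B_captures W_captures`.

Answer: 0 1

Derivation:
Move 1: B@(0,1) -> caps B=0 W=0
Move 2: W@(3,3) -> caps B=0 W=0
Move 3: B@(3,0) -> caps B=0 W=0
Move 4: W@(1,3) -> caps B=0 W=0
Move 5: B@(0,3) -> caps B=0 W=0
Move 6: W@(0,2) -> caps B=0 W=1
Move 7: B@(3,2) -> caps B=0 W=1
Move 8: W@(1,2) -> caps B=0 W=1
Move 9: B@(2,2) -> caps B=0 W=1
Move 10: W@(1,0) -> caps B=0 W=1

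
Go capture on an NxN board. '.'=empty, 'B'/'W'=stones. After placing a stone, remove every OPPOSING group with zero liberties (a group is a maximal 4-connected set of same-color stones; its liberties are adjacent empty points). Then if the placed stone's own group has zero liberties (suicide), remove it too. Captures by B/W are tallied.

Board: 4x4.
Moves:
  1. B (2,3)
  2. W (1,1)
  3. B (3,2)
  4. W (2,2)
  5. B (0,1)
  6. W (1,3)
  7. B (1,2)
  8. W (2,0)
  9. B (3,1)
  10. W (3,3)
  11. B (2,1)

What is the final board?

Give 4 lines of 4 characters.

Move 1: B@(2,3) -> caps B=0 W=0
Move 2: W@(1,1) -> caps B=0 W=0
Move 3: B@(3,2) -> caps B=0 W=0
Move 4: W@(2,2) -> caps B=0 W=0
Move 5: B@(0,1) -> caps B=0 W=0
Move 6: W@(1,3) -> caps B=0 W=0
Move 7: B@(1,2) -> caps B=0 W=0
Move 8: W@(2,0) -> caps B=0 W=0
Move 9: B@(3,1) -> caps B=0 W=0
Move 10: W@(3,3) -> caps B=0 W=1
Move 11: B@(2,1) -> caps B=0 W=1

Answer: .B..
.WBW
WBW.
.BBW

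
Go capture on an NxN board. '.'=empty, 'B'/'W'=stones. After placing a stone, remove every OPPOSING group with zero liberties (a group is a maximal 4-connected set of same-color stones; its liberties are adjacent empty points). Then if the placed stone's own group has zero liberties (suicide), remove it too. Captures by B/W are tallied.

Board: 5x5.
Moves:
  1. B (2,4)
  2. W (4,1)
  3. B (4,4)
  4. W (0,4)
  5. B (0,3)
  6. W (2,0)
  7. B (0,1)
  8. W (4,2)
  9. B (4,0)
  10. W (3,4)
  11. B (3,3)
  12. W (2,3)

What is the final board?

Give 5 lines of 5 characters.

Answer: .B.BW
.....
W..WB
...B.
BWW.B

Derivation:
Move 1: B@(2,4) -> caps B=0 W=0
Move 2: W@(4,1) -> caps B=0 W=0
Move 3: B@(4,4) -> caps B=0 W=0
Move 4: W@(0,4) -> caps B=0 W=0
Move 5: B@(0,3) -> caps B=0 W=0
Move 6: W@(2,0) -> caps B=0 W=0
Move 7: B@(0,1) -> caps B=0 W=0
Move 8: W@(4,2) -> caps B=0 W=0
Move 9: B@(4,0) -> caps B=0 W=0
Move 10: W@(3,4) -> caps B=0 W=0
Move 11: B@(3,3) -> caps B=1 W=0
Move 12: W@(2,3) -> caps B=1 W=0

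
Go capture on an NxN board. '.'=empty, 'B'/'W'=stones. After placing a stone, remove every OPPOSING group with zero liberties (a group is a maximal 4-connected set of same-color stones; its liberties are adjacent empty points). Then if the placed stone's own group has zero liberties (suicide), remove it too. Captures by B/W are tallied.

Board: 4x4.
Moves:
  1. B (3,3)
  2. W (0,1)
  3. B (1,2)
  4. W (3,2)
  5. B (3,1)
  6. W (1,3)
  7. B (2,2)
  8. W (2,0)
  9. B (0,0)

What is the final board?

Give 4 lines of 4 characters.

Move 1: B@(3,3) -> caps B=0 W=0
Move 2: W@(0,1) -> caps B=0 W=0
Move 3: B@(1,2) -> caps B=0 W=0
Move 4: W@(3,2) -> caps B=0 W=0
Move 5: B@(3,1) -> caps B=0 W=0
Move 6: W@(1,3) -> caps B=0 W=0
Move 7: B@(2,2) -> caps B=1 W=0
Move 8: W@(2,0) -> caps B=1 W=0
Move 9: B@(0,0) -> caps B=1 W=0

Answer: BW..
..BW
W.B.
.B.B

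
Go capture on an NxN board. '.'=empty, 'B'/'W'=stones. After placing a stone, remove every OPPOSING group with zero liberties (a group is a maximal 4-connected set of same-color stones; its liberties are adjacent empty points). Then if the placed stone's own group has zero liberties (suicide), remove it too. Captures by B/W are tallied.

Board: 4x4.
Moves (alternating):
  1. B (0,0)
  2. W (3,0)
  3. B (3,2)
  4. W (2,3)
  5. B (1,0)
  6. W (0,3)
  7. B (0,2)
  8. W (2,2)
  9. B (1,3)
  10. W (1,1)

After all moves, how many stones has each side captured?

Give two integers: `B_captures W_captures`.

Answer: 1 0

Derivation:
Move 1: B@(0,0) -> caps B=0 W=0
Move 2: W@(3,0) -> caps B=0 W=0
Move 3: B@(3,2) -> caps B=0 W=0
Move 4: W@(2,3) -> caps B=0 W=0
Move 5: B@(1,0) -> caps B=0 W=0
Move 6: W@(0,3) -> caps B=0 W=0
Move 7: B@(0,2) -> caps B=0 W=0
Move 8: W@(2,2) -> caps B=0 W=0
Move 9: B@(1,3) -> caps B=1 W=0
Move 10: W@(1,1) -> caps B=1 W=0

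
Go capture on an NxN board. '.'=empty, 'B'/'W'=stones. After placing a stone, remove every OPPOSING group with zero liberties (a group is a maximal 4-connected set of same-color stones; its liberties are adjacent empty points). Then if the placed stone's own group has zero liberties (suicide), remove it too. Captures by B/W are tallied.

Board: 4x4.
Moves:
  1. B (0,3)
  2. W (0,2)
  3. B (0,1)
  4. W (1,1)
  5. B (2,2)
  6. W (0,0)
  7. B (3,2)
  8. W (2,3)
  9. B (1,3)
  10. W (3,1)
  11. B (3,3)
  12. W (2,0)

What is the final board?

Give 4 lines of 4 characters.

Answer: W.WB
.W.B
W.B.
.WBB

Derivation:
Move 1: B@(0,3) -> caps B=0 W=0
Move 2: W@(0,2) -> caps B=0 W=0
Move 3: B@(0,1) -> caps B=0 W=0
Move 4: W@(1,1) -> caps B=0 W=0
Move 5: B@(2,2) -> caps B=0 W=0
Move 6: W@(0,0) -> caps B=0 W=1
Move 7: B@(3,2) -> caps B=0 W=1
Move 8: W@(2,3) -> caps B=0 W=1
Move 9: B@(1,3) -> caps B=0 W=1
Move 10: W@(3,1) -> caps B=0 W=1
Move 11: B@(3,3) -> caps B=1 W=1
Move 12: W@(2,0) -> caps B=1 W=1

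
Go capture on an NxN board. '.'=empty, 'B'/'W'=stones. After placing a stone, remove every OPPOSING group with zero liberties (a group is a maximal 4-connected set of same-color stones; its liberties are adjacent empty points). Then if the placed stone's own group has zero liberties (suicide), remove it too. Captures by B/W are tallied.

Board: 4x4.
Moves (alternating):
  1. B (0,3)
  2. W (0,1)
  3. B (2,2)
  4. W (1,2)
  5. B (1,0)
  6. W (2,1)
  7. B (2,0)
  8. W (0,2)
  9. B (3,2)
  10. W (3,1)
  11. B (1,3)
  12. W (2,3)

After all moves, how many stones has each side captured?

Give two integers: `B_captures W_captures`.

Move 1: B@(0,3) -> caps B=0 W=0
Move 2: W@(0,1) -> caps B=0 W=0
Move 3: B@(2,2) -> caps B=0 W=0
Move 4: W@(1,2) -> caps B=0 W=0
Move 5: B@(1,0) -> caps B=0 W=0
Move 6: W@(2,1) -> caps B=0 W=0
Move 7: B@(2,0) -> caps B=0 W=0
Move 8: W@(0,2) -> caps B=0 W=0
Move 9: B@(3,2) -> caps B=0 W=0
Move 10: W@(3,1) -> caps B=0 W=0
Move 11: B@(1,3) -> caps B=0 W=0
Move 12: W@(2,3) -> caps B=0 W=2

Answer: 0 2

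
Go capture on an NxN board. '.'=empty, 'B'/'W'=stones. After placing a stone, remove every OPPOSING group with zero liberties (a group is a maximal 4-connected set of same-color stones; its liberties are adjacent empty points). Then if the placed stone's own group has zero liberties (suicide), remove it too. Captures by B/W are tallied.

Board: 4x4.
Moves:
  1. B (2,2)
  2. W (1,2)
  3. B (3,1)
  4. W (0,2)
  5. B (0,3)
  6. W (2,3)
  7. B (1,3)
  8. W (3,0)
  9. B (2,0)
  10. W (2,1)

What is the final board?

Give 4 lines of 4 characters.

Answer: ..W.
..W.
BWBW
.B..

Derivation:
Move 1: B@(2,2) -> caps B=0 W=0
Move 2: W@(1,2) -> caps B=0 W=0
Move 3: B@(3,1) -> caps B=0 W=0
Move 4: W@(0,2) -> caps B=0 W=0
Move 5: B@(0,3) -> caps B=0 W=0
Move 6: W@(2,3) -> caps B=0 W=0
Move 7: B@(1,3) -> caps B=0 W=0
Move 8: W@(3,0) -> caps B=0 W=0
Move 9: B@(2,0) -> caps B=1 W=0
Move 10: W@(2,1) -> caps B=1 W=0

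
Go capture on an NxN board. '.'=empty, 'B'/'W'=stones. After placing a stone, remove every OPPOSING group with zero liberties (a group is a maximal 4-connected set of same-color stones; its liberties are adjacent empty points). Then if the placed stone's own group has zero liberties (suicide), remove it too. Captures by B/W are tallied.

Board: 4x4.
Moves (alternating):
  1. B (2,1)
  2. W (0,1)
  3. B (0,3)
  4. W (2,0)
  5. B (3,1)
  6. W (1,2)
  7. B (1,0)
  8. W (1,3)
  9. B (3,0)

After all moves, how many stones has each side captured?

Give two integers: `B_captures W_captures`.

Answer: 1 0

Derivation:
Move 1: B@(2,1) -> caps B=0 W=0
Move 2: W@(0,1) -> caps B=0 W=0
Move 3: B@(0,3) -> caps B=0 W=0
Move 4: W@(2,0) -> caps B=0 W=0
Move 5: B@(3,1) -> caps B=0 W=0
Move 6: W@(1,2) -> caps B=0 W=0
Move 7: B@(1,0) -> caps B=0 W=0
Move 8: W@(1,3) -> caps B=0 W=0
Move 9: B@(3,0) -> caps B=1 W=0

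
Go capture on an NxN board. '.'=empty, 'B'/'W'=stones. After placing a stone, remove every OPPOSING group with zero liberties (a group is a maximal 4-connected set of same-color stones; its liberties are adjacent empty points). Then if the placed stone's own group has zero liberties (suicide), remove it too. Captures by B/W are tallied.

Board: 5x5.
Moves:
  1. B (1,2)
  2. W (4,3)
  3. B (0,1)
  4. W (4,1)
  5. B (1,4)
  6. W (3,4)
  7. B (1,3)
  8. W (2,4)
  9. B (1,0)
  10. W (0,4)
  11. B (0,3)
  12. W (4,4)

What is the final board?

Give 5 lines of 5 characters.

Answer: .B.B.
B.BBB
....W
....W
.W.WW

Derivation:
Move 1: B@(1,2) -> caps B=0 W=0
Move 2: W@(4,3) -> caps B=0 W=0
Move 3: B@(0,1) -> caps B=0 W=0
Move 4: W@(4,1) -> caps B=0 W=0
Move 5: B@(1,4) -> caps B=0 W=0
Move 6: W@(3,4) -> caps B=0 W=0
Move 7: B@(1,3) -> caps B=0 W=0
Move 8: W@(2,4) -> caps B=0 W=0
Move 9: B@(1,0) -> caps B=0 W=0
Move 10: W@(0,4) -> caps B=0 W=0
Move 11: B@(0,3) -> caps B=1 W=0
Move 12: W@(4,4) -> caps B=1 W=0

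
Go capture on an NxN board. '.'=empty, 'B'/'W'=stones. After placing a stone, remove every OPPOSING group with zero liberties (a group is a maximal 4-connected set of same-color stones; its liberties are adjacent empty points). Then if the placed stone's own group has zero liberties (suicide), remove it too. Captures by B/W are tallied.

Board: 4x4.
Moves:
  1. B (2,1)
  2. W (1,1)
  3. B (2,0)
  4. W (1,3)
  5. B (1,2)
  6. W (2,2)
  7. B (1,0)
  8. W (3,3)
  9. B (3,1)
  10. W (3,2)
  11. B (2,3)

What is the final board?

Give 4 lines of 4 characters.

Answer: ....
BWBW
BB.B
.B..

Derivation:
Move 1: B@(2,1) -> caps B=0 W=0
Move 2: W@(1,1) -> caps B=0 W=0
Move 3: B@(2,0) -> caps B=0 W=0
Move 4: W@(1,3) -> caps B=0 W=0
Move 5: B@(1,2) -> caps B=0 W=0
Move 6: W@(2,2) -> caps B=0 W=0
Move 7: B@(1,0) -> caps B=0 W=0
Move 8: W@(3,3) -> caps B=0 W=0
Move 9: B@(3,1) -> caps B=0 W=0
Move 10: W@(3,2) -> caps B=0 W=0
Move 11: B@(2,3) -> caps B=3 W=0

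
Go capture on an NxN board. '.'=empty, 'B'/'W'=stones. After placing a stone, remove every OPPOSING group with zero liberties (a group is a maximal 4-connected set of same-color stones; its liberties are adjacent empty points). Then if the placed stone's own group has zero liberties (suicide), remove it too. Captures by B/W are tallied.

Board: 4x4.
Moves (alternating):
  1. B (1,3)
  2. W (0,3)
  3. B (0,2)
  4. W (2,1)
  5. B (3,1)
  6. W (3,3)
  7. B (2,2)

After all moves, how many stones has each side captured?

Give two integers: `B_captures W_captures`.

Answer: 1 0

Derivation:
Move 1: B@(1,3) -> caps B=0 W=0
Move 2: W@(0,3) -> caps B=0 W=0
Move 3: B@(0,2) -> caps B=1 W=0
Move 4: W@(2,1) -> caps B=1 W=0
Move 5: B@(3,1) -> caps B=1 W=0
Move 6: W@(3,3) -> caps B=1 W=0
Move 7: B@(2,2) -> caps B=1 W=0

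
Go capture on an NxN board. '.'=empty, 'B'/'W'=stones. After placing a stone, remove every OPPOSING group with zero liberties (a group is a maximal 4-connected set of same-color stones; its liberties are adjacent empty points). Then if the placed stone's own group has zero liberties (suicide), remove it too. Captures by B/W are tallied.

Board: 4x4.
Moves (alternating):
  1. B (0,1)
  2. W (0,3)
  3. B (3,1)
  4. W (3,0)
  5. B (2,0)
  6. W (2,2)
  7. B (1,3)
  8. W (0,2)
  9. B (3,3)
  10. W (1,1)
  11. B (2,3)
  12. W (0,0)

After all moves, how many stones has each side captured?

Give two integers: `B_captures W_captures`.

Answer: 1 1

Derivation:
Move 1: B@(0,1) -> caps B=0 W=0
Move 2: W@(0,3) -> caps B=0 W=0
Move 3: B@(3,1) -> caps B=0 W=0
Move 4: W@(3,0) -> caps B=0 W=0
Move 5: B@(2,0) -> caps B=1 W=0
Move 6: W@(2,2) -> caps B=1 W=0
Move 7: B@(1,3) -> caps B=1 W=0
Move 8: W@(0,2) -> caps B=1 W=0
Move 9: B@(3,3) -> caps B=1 W=0
Move 10: W@(1,1) -> caps B=1 W=0
Move 11: B@(2,3) -> caps B=1 W=0
Move 12: W@(0,0) -> caps B=1 W=1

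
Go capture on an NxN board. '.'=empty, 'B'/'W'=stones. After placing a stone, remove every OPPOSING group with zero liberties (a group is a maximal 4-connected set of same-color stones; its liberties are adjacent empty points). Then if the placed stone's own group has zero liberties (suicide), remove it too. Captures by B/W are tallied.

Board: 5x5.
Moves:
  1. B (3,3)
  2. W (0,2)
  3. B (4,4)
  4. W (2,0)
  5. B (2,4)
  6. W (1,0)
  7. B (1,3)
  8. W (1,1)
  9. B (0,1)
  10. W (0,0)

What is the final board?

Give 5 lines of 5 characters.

Move 1: B@(3,3) -> caps B=0 W=0
Move 2: W@(0,2) -> caps B=0 W=0
Move 3: B@(4,4) -> caps B=0 W=0
Move 4: W@(2,0) -> caps B=0 W=0
Move 5: B@(2,4) -> caps B=0 W=0
Move 6: W@(1,0) -> caps B=0 W=0
Move 7: B@(1,3) -> caps B=0 W=0
Move 8: W@(1,1) -> caps B=0 W=0
Move 9: B@(0,1) -> caps B=0 W=0
Move 10: W@(0,0) -> caps B=0 W=1

Answer: W.W..
WW.B.
W...B
...B.
....B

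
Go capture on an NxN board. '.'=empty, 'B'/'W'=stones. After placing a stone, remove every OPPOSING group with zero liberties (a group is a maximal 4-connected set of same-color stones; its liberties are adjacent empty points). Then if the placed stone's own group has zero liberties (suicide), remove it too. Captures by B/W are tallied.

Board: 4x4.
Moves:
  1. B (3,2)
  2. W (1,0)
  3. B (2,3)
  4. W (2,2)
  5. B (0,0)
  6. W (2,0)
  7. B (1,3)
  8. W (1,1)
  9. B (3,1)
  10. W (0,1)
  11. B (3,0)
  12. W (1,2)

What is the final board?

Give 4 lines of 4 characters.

Answer: .W..
WWWB
W.WB
BBB.

Derivation:
Move 1: B@(3,2) -> caps B=0 W=0
Move 2: W@(1,0) -> caps B=0 W=0
Move 3: B@(2,3) -> caps B=0 W=0
Move 4: W@(2,2) -> caps B=0 W=0
Move 5: B@(0,0) -> caps B=0 W=0
Move 6: W@(2,0) -> caps B=0 W=0
Move 7: B@(1,3) -> caps B=0 W=0
Move 8: W@(1,1) -> caps B=0 W=0
Move 9: B@(3,1) -> caps B=0 W=0
Move 10: W@(0,1) -> caps B=0 W=1
Move 11: B@(3,0) -> caps B=0 W=1
Move 12: W@(1,2) -> caps B=0 W=1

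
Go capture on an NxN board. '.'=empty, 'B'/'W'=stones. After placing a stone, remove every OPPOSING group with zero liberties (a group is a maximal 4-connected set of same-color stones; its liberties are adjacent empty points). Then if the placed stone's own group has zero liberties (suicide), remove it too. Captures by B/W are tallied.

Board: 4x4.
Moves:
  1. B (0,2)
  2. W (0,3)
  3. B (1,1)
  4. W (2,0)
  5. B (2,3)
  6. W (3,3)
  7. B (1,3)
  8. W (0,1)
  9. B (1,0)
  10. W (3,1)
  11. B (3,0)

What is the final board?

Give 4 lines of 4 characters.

Move 1: B@(0,2) -> caps B=0 W=0
Move 2: W@(0,3) -> caps B=0 W=0
Move 3: B@(1,1) -> caps B=0 W=0
Move 4: W@(2,0) -> caps B=0 W=0
Move 5: B@(2,3) -> caps B=0 W=0
Move 6: W@(3,3) -> caps B=0 W=0
Move 7: B@(1,3) -> caps B=1 W=0
Move 8: W@(0,1) -> caps B=1 W=0
Move 9: B@(1,0) -> caps B=1 W=0
Move 10: W@(3,1) -> caps B=1 W=0
Move 11: B@(3,0) -> caps B=1 W=0

Answer: .WB.
BB.B
W..B
.W.W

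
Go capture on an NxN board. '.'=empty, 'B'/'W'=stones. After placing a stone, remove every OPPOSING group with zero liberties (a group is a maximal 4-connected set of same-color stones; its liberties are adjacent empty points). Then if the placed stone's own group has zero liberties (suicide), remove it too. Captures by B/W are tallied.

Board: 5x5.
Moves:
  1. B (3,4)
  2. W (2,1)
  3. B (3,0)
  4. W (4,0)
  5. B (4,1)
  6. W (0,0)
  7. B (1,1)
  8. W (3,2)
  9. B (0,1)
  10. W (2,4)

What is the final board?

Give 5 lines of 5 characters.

Move 1: B@(3,4) -> caps B=0 W=0
Move 2: W@(2,1) -> caps B=0 W=0
Move 3: B@(3,0) -> caps B=0 W=0
Move 4: W@(4,0) -> caps B=0 W=0
Move 5: B@(4,1) -> caps B=1 W=0
Move 6: W@(0,0) -> caps B=1 W=0
Move 7: B@(1,1) -> caps B=1 W=0
Move 8: W@(3,2) -> caps B=1 W=0
Move 9: B@(0,1) -> caps B=1 W=0
Move 10: W@(2,4) -> caps B=1 W=0

Answer: WB...
.B...
.W..W
B.W.B
.B...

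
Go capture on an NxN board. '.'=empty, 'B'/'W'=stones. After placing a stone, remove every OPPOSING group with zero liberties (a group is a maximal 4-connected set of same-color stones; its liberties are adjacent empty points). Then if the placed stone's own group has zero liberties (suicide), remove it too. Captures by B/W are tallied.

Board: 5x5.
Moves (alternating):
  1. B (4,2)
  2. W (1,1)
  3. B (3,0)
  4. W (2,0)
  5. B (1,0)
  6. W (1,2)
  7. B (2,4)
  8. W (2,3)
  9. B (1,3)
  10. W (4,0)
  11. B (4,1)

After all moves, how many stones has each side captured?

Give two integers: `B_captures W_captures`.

Answer: 1 0

Derivation:
Move 1: B@(4,2) -> caps B=0 W=0
Move 2: W@(1,1) -> caps B=0 W=0
Move 3: B@(3,0) -> caps B=0 W=0
Move 4: W@(2,0) -> caps B=0 W=0
Move 5: B@(1,0) -> caps B=0 W=0
Move 6: W@(1,2) -> caps B=0 W=0
Move 7: B@(2,4) -> caps B=0 W=0
Move 8: W@(2,3) -> caps B=0 W=0
Move 9: B@(1,3) -> caps B=0 W=0
Move 10: W@(4,0) -> caps B=0 W=0
Move 11: B@(4,1) -> caps B=1 W=0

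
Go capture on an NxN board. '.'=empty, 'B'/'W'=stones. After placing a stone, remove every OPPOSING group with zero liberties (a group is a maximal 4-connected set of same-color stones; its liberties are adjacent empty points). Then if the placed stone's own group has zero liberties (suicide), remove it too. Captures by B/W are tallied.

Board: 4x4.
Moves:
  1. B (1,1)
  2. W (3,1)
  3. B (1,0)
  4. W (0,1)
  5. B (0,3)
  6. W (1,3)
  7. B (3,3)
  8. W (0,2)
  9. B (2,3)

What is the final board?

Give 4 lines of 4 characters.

Answer: .WW.
BB.W
...B
.W.B

Derivation:
Move 1: B@(1,1) -> caps B=0 W=0
Move 2: W@(3,1) -> caps B=0 W=0
Move 3: B@(1,0) -> caps B=0 W=0
Move 4: W@(0,1) -> caps B=0 W=0
Move 5: B@(0,3) -> caps B=0 W=0
Move 6: W@(1,3) -> caps B=0 W=0
Move 7: B@(3,3) -> caps B=0 W=0
Move 8: W@(0,2) -> caps B=0 W=1
Move 9: B@(2,3) -> caps B=0 W=1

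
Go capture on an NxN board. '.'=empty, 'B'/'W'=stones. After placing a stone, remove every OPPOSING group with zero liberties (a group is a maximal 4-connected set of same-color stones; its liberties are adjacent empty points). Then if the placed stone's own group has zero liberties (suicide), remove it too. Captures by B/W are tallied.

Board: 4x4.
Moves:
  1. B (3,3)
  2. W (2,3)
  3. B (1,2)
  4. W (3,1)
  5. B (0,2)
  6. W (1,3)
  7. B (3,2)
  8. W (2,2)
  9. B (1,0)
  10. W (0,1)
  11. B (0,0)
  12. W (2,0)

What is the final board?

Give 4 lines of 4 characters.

Move 1: B@(3,3) -> caps B=0 W=0
Move 2: W@(2,3) -> caps B=0 W=0
Move 3: B@(1,2) -> caps B=0 W=0
Move 4: W@(3,1) -> caps B=0 W=0
Move 5: B@(0,2) -> caps B=0 W=0
Move 6: W@(1,3) -> caps B=0 W=0
Move 7: B@(3,2) -> caps B=0 W=0
Move 8: W@(2,2) -> caps B=0 W=2
Move 9: B@(1,0) -> caps B=0 W=2
Move 10: W@(0,1) -> caps B=0 W=2
Move 11: B@(0,0) -> caps B=0 W=2
Move 12: W@(2,0) -> caps B=0 W=2

Answer: BWB.
B.BW
W.WW
.W..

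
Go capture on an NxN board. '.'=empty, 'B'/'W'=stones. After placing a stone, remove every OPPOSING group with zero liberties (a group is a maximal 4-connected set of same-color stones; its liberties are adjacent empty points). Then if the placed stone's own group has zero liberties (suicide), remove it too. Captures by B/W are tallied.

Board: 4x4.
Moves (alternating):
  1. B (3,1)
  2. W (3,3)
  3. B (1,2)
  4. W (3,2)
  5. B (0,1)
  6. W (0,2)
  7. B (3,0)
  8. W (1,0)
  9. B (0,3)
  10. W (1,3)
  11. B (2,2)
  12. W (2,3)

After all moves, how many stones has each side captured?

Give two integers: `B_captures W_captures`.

Answer: 1 0

Derivation:
Move 1: B@(3,1) -> caps B=0 W=0
Move 2: W@(3,3) -> caps B=0 W=0
Move 3: B@(1,2) -> caps B=0 W=0
Move 4: W@(3,2) -> caps B=0 W=0
Move 5: B@(0,1) -> caps B=0 W=0
Move 6: W@(0,2) -> caps B=0 W=0
Move 7: B@(3,0) -> caps B=0 W=0
Move 8: W@(1,0) -> caps B=0 W=0
Move 9: B@(0,3) -> caps B=1 W=0
Move 10: W@(1,3) -> caps B=1 W=0
Move 11: B@(2,2) -> caps B=1 W=0
Move 12: W@(2,3) -> caps B=1 W=0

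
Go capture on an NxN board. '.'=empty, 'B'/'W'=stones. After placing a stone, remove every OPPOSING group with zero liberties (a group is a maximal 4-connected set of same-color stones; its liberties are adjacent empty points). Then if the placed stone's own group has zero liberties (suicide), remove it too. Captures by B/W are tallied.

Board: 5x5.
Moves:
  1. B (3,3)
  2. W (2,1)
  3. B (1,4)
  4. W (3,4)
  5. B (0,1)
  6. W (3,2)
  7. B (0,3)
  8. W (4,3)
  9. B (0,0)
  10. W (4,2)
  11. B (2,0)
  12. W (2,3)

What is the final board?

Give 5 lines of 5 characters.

Answer: BB.B.
....B
BW.W.
..W.W
..WW.

Derivation:
Move 1: B@(3,3) -> caps B=0 W=0
Move 2: W@(2,1) -> caps B=0 W=0
Move 3: B@(1,4) -> caps B=0 W=0
Move 4: W@(3,4) -> caps B=0 W=0
Move 5: B@(0,1) -> caps B=0 W=0
Move 6: W@(3,2) -> caps B=0 W=0
Move 7: B@(0,3) -> caps B=0 W=0
Move 8: W@(4,3) -> caps B=0 W=0
Move 9: B@(0,0) -> caps B=0 W=0
Move 10: W@(4,2) -> caps B=0 W=0
Move 11: B@(2,0) -> caps B=0 W=0
Move 12: W@(2,3) -> caps B=0 W=1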